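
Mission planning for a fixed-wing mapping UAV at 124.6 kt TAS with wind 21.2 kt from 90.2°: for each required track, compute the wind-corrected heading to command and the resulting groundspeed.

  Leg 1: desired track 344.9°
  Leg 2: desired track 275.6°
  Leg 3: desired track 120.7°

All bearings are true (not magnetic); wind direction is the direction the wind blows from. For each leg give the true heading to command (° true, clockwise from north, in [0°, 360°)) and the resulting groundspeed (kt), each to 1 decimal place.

Leg 1: desired track 344.9°; wind correction +9.4° → command heading 354.3°, groundspeed 128.5 kt
Leg 2: desired track 275.6°; wind correction +0.9° → command heading 276.5°, groundspeed 145.7 kt
Leg 3: desired track 120.7°; wind correction -5.0° → command heading 115.7°, groundspeed 105.9 kt

Leg 1: heading=354.3°, groundspeed=128.5 kt
Leg 2: heading=276.5°, groundspeed=145.7 kt
Leg 3: heading=115.7°, groundspeed=105.9 kt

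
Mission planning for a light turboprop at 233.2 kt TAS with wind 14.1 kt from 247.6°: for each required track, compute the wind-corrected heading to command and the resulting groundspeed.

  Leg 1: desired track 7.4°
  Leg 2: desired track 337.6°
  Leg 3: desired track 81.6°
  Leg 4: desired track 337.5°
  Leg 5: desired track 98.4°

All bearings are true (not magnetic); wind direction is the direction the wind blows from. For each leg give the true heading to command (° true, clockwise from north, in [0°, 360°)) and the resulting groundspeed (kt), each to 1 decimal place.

Leg 1: heading=4.4°, groundspeed=239.9 kt
Leg 2: heading=334.1°, groundspeed=232.8 kt
Leg 3: heading=82.4°, groundspeed=246.9 kt
Leg 4: heading=334.0°, groundspeed=232.7 kt
Leg 5: heading=100.2°, groundspeed=245.2 kt

Leg 1: desired track 7.4°; wind correction -3.0° → command heading 4.4°, groundspeed 239.9 kt
Leg 2: desired track 337.6°; wind correction -3.5° → command heading 334.1°, groundspeed 232.8 kt
Leg 3: desired track 81.6°; wind correction +0.8° → command heading 82.4°, groundspeed 246.9 kt
Leg 4: desired track 337.5°; wind correction -3.5° → command heading 334.0°, groundspeed 232.7 kt
Leg 5: desired track 98.4°; wind correction +1.8° → command heading 100.2°, groundspeed 245.2 kt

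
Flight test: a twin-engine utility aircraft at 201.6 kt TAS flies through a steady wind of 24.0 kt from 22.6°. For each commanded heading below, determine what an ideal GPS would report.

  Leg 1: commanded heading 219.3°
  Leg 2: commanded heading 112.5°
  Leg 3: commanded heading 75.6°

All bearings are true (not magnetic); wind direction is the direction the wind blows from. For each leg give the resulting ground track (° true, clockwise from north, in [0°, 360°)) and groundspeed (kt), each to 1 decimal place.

Leg 1: heading 219.3°; drift -1.8° → track 217.5°, groundspeed 224.7 kt
Leg 2: heading 112.5°; drift +6.8° → track 119.3°, groundspeed 203.0 kt
Leg 3: heading 75.6°; drift +5.8° → track 81.4°, groundspeed 188.1 kt

Leg 1: track=217.5°, groundspeed=224.7 kt
Leg 2: track=119.3°, groundspeed=203.0 kt
Leg 3: track=81.4°, groundspeed=188.1 kt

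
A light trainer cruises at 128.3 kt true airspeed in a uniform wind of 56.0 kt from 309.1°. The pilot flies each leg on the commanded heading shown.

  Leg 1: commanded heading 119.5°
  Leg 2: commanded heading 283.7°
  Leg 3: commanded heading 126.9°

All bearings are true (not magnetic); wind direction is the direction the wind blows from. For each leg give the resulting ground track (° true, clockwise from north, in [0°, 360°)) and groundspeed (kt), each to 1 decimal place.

Leg 1: heading 119.5°; drift +2.9° → track 122.4°, groundspeed 183.8 kt
Leg 2: heading 283.7°; drift -17.2° → track 266.5°, groundspeed 81.3 kt
Leg 3: heading 126.9°; drift +0.7° → track 127.6°, groundspeed 184.3 kt

Leg 1: track=122.4°, groundspeed=183.8 kt
Leg 2: track=266.5°, groundspeed=81.3 kt
Leg 3: track=127.6°, groundspeed=184.3 kt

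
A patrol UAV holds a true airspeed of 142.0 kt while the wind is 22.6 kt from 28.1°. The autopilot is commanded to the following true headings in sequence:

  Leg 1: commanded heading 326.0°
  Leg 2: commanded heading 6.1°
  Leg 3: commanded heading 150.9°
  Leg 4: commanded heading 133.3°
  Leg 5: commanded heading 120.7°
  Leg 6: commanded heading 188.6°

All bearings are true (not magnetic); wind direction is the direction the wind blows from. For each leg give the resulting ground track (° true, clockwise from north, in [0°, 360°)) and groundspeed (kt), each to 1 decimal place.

Leg 1: track=317.4°, groundspeed=132.9 kt
Leg 2: track=2.1°, groundspeed=121.3 kt
Leg 3: track=157.9°, groundspeed=155.4 kt
Leg 4: track=141.7°, groundspeed=149.5 kt
Leg 5: track=129.7°, groundspeed=144.8 kt
Leg 6: track=191.2°, groundspeed=163.5 kt

Leg 1: heading 326.0°; drift -8.6° → track 317.4°, groundspeed 132.9 kt
Leg 2: heading 6.1°; drift -4.0° → track 2.1°, groundspeed 121.3 kt
Leg 3: heading 150.9°; drift +7.0° → track 157.9°, groundspeed 155.4 kt
Leg 4: heading 133.3°; drift +8.4° → track 141.7°, groundspeed 149.5 kt
Leg 5: heading 120.7°; drift +9.0° → track 129.7°, groundspeed 144.8 kt
Leg 6: heading 188.6°; drift +2.6° → track 191.2°, groundspeed 163.5 kt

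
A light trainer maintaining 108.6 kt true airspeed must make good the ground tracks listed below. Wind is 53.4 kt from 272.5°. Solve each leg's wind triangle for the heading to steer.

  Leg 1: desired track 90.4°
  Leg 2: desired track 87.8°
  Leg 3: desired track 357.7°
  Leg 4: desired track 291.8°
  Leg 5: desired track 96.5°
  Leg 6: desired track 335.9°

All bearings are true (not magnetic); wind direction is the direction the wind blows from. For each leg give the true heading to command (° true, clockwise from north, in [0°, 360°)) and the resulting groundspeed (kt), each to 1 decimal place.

Leg 1: desired track 90.4°; wind correction -1.0° → command heading 89.4°, groundspeed 161.9 kt
Leg 2: desired track 87.8°; wind correction -2.3° → command heading 85.5°, groundspeed 161.7 kt
Leg 3: desired track 357.7°; wind correction -29.3° → command heading 328.4°, groundspeed 90.2 kt
Leg 4: desired track 291.8°; wind correction -9.4° → command heading 282.4°, groundspeed 56.8 kt
Leg 5: desired track 96.5°; wind correction +2.0° → command heading 98.5°, groundspeed 161.8 kt
Leg 6: desired track 335.9°; wind correction -26.1° → command heading 309.8°, groundspeed 73.6 kt

Leg 1: heading=89.4°, groundspeed=161.9 kt
Leg 2: heading=85.5°, groundspeed=161.7 kt
Leg 3: heading=328.4°, groundspeed=90.2 kt
Leg 4: heading=282.4°, groundspeed=56.8 kt
Leg 5: heading=98.5°, groundspeed=161.8 kt
Leg 6: heading=309.8°, groundspeed=73.6 kt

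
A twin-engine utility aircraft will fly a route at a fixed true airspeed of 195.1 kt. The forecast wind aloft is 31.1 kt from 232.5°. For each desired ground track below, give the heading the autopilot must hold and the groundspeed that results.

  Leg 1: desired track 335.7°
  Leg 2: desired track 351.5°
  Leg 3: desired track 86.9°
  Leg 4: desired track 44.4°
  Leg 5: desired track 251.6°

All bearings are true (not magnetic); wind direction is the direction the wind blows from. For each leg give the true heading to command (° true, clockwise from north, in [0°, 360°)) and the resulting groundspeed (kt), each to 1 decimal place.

Leg 1: desired track 335.7°; wind correction -8.9° → command heading 326.8°, groundspeed 199.8 kt
Leg 2: desired track 351.5°; wind correction -8.0° → command heading 343.5°, groundspeed 208.3 kt
Leg 3: desired track 86.9°; wind correction +5.2° → command heading 92.1°, groundspeed 220.0 kt
Leg 4: desired track 44.4°; wind correction -1.3° → command heading 43.1°, groundspeed 225.8 kt
Leg 5: desired track 251.6°; wind correction -3.0° → command heading 248.6°, groundspeed 165.4 kt

Leg 1: heading=326.8°, groundspeed=199.8 kt
Leg 2: heading=343.5°, groundspeed=208.3 kt
Leg 3: heading=92.1°, groundspeed=220.0 kt
Leg 4: heading=43.1°, groundspeed=225.8 kt
Leg 5: heading=248.6°, groundspeed=165.4 kt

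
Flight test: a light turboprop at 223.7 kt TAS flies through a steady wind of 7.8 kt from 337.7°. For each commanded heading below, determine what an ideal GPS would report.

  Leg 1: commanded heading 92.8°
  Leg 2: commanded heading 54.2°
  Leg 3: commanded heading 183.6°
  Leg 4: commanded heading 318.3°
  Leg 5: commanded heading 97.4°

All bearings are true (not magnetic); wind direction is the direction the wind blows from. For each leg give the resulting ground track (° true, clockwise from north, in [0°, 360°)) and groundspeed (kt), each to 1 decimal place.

Leg 1: heading 92.8°; drift +1.8° → track 94.6°, groundspeed 227.1 kt
Leg 2: heading 54.2°; drift +2.0° → track 56.2°, groundspeed 222.0 kt
Leg 3: heading 183.6°; drift -0.8° → track 182.8°, groundspeed 230.7 kt
Leg 4: heading 318.3°; drift -0.7° → track 317.6°, groundspeed 216.4 kt
Leg 5: heading 97.4°; drift +1.7° → track 99.1°, groundspeed 227.7 kt

Leg 1: track=94.6°, groundspeed=227.1 kt
Leg 2: track=56.2°, groundspeed=222.0 kt
Leg 3: track=182.8°, groundspeed=230.7 kt
Leg 4: track=317.6°, groundspeed=216.4 kt
Leg 5: track=99.1°, groundspeed=227.7 kt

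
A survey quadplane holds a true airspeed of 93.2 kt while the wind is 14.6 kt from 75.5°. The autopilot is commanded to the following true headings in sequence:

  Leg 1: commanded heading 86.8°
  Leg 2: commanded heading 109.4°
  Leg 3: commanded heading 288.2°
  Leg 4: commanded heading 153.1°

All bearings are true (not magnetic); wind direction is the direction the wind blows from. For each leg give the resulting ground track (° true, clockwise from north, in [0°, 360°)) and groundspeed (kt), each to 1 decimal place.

Leg 1: track=88.9°, groundspeed=78.9 kt
Leg 2: track=115.1°, groundspeed=81.5 kt
Leg 3: track=283.9°, groundspeed=105.8 kt
Leg 4: track=162.1°, groundspeed=91.2 kt

Leg 1: heading 86.8°; drift +2.1° → track 88.9°, groundspeed 78.9 kt
Leg 2: heading 109.4°; drift +5.7° → track 115.1°, groundspeed 81.5 kt
Leg 3: heading 288.2°; drift -4.3° → track 283.9°, groundspeed 105.8 kt
Leg 4: heading 153.1°; drift +9.0° → track 162.1°, groundspeed 91.2 kt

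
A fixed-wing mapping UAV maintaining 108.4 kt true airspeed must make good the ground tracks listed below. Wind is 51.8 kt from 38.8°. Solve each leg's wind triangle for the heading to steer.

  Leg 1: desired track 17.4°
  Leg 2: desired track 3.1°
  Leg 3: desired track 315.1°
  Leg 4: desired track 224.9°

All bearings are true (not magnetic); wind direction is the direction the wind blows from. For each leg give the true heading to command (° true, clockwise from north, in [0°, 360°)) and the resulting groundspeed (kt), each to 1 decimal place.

Leg 1: desired track 17.4°; wind correction +10.0° → command heading 27.4°, groundspeed 58.5 kt
Leg 2: desired track 3.1°; wind correction +16.2° → command heading 19.3°, groundspeed 62.0 kt
Leg 3: desired track 315.1°; wind correction +28.4° → command heading 343.5°, groundspeed 89.7 kt
Leg 4: desired track 224.9°; wind correction +2.9° → command heading 227.8°, groundspeed 159.8 kt

Leg 1: heading=27.4°, groundspeed=58.5 kt
Leg 2: heading=19.3°, groundspeed=62.0 kt
Leg 3: heading=343.5°, groundspeed=89.7 kt
Leg 4: heading=227.8°, groundspeed=159.8 kt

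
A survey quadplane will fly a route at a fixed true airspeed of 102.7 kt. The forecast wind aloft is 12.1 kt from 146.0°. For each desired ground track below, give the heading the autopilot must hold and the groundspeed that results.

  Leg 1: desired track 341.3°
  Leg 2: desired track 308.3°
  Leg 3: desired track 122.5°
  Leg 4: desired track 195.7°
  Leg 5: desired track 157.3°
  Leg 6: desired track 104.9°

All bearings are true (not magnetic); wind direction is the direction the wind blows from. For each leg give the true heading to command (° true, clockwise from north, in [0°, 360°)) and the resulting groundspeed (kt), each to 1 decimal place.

Leg 1: heading=343.1°, groundspeed=114.3 kt
Leg 2: heading=306.2°, groundspeed=114.2 kt
Leg 3: heading=125.2°, groundspeed=91.5 kt
Leg 4: heading=190.5°, groundspeed=94.5 kt
Leg 5: heading=156.0°, groundspeed=90.8 kt
Leg 6: heading=109.3°, groundspeed=93.3 kt

Leg 1: desired track 341.3°; wind correction +1.8° → command heading 343.1°, groundspeed 114.3 kt
Leg 2: desired track 308.3°; wind correction -2.1° → command heading 306.2°, groundspeed 114.2 kt
Leg 3: desired track 122.5°; wind correction +2.7° → command heading 125.2°, groundspeed 91.5 kt
Leg 4: desired track 195.7°; wind correction -5.2° → command heading 190.5°, groundspeed 94.5 kt
Leg 5: desired track 157.3°; wind correction -1.3° → command heading 156.0°, groundspeed 90.8 kt
Leg 6: desired track 104.9°; wind correction +4.4° → command heading 109.3°, groundspeed 93.3 kt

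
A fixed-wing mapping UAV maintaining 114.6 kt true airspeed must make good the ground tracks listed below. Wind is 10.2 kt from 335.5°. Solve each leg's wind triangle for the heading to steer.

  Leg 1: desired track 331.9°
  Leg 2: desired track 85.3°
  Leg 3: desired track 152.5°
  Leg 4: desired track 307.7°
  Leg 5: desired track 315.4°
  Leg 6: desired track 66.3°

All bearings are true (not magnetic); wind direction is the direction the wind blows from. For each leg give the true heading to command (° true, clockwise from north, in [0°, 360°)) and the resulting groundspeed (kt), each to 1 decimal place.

Leg 1: desired track 331.9°; wind correction +0.3° → command heading 332.2°, groundspeed 104.4 kt
Leg 2: desired track 85.3°; wind correction -4.8° → command heading 80.5°, groundspeed 117.7 kt
Leg 3: desired track 152.5°; wind correction -0.3° → command heading 152.2°, groundspeed 124.8 kt
Leg 4: desired track 307.7°; wind correction +2.4° → command heading 310.1°, groundspeed 105.5 kt
Leg 5: desired track 315.4°; wind correction +1.8° → command heading 317.2°, groundspeed 105.0 kt
Leg 6: desired track 66.3°; wind correction -5.1° → command heading 61.2°, groundspeed 114.3 kt

Leg 1: heading=332.2°, groundspeed=104.4 kt
Leg 2: heading=80.5°, groundspeed=117.7 kt
Leg 3: heading=152.2°, groundspeed=124.8 kt
Leg 4: heading=310.1°, groundspeed=105.5 kt
Leg 5: heading=317.2°, groundspeed=105.0 kt
Leg 6: heading=61.2°, groundspeed=114.3 kt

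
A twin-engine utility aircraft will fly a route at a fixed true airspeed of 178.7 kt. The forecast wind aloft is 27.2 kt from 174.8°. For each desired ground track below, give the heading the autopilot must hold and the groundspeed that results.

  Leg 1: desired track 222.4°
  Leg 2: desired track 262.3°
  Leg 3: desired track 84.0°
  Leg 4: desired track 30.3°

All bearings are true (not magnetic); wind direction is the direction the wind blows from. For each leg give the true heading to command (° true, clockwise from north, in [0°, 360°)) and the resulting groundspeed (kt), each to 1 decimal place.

Leg 1: heading=215.9°, groundspeed=159.2 kt
Leg 2: heading=253.6°, groundspeed=175.4 kt
Leg 3: heading=92.8°, groundspeed=177.0 kt
Leg 4: heading=35.4°, groundspeed=200.1 kt

Leg 1: desired track 222.4°; wind correction -6.5° → command heading 215.9°, groundspeed 159.2 kt
Leg 2: desired track 262.3°; wind correction -8.7° → command heading 253.6°, groundspeed 175.4 kt
Leg 3: desired track 84.0°; wind correction +8.8° → command heading 92.8°, groundspeed 177.0 kt
Leg 4: desired track 30.3°; wind correction +5.1° → command heading 35.4°, groundspeed 200.1 kt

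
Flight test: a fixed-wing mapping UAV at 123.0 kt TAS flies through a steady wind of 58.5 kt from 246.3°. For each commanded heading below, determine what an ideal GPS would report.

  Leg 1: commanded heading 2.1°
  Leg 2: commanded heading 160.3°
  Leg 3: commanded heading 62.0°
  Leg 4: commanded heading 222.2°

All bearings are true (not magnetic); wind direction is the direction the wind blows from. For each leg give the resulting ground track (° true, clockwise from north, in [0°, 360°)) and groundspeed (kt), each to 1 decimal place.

Leg 1: heading 2.1°; drift +19.5° → track 21.6°, groundspeed 157.5 kt
Leg 2: heading 160.3°; drift -26.1° → track 134.2°, groundspeed 132.5 kt
Leg 3: heading 62.0°; drift +1.4° → track 63.4°, groundspeed 181.4 kt
Leg 4: heading 222.2°; drift -18.9° → track 203.3°, groundspeed 73.6 kt

Leg 1: track=21.6°, groundspeed=157.5 kt
Leg 2: track=134.2°, groundspeed=132.5 kt
Leg 3: track=63.4°, groundspeed=181.4 kt
Leg 4: track=203.3°, groundspeed=73.6 kt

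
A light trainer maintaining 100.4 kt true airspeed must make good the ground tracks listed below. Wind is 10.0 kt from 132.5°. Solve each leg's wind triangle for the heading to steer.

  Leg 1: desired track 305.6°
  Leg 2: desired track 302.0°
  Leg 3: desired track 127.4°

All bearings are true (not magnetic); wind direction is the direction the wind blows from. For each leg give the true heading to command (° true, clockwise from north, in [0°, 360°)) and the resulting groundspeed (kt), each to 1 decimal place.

Leg 1: heading=304.9°, groundspeed=110.3 kt
Leg 2: heading=301.0°, groundspeed=110.2 kt
Leg 3: heading=127.9°, groundspeed=90.4 kt

Leg 1: desired track 305.6°; wind correction -0.7° → command heading 304.9°, groundspeed 110.3 kt
Leg 2: desired track 302.0°; wind correction -1.0° → command heading 301.0°, groundspeed 110.2 kt
Leg 3: desired track 127.4°; wind correction +0.5° → command heading 127.9°, groundspeed 90.4 kt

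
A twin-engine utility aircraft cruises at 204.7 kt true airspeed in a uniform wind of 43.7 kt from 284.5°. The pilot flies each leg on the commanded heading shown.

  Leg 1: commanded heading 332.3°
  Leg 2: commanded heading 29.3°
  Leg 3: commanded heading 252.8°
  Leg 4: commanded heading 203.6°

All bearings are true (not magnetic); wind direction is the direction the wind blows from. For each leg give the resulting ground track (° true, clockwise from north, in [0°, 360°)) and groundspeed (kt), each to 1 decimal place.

Leg 1: track=342.8°, groundspeed=178.3 kt
Leg 2: track=40.4°, groundspeed=220.0 kt
Leg 3: track=245.0°, groundspeed=169.1 kt
Leg 4: track=191.3°, groundspeed=202.4 kt

Leg 1: heading 332.3°; drift +10.5° → track 342.8°, groundspeed 178.3 kt
Leg 2: heading 29.3°; drift +11.1° → track 40.4°, groundspeed 220.0 kt
Leg 3: heading 252.8°; drift -7.8° → track 245.0°, groundspeed 169.1 kt
Leg 4: heading 203.6°; drift -12.3° → track 191.3°, groundspeed 202.4 kt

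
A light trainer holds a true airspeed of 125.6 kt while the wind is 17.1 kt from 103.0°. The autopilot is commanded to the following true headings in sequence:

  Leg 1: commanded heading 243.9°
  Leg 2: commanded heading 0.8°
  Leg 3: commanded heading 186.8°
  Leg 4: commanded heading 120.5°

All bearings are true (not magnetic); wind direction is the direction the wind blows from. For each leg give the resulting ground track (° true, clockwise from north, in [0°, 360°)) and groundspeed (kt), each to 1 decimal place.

Leg 1: track=248.3°, groundspeed=139.3 kt
Leg 2: track=353.4°, groundspeed=130.3 kt
Leg 3: track=194.6°, groundspeed=124.9 kt
Leg 4: track=123.2°, groundspeed=109.4 kt

Leg 1: heading 243.9°; drift +4.4° → track 248.3°, groundspeed 139.3 kt
Leg 2: heading 0.8°; drift -7.4° → track 353.4°, groundspeed 130.3 kt
Leg 3: heading 186.8°; drift +7.8° → track 194.6°, groundspeed 124.9 kt
Leg 4: heading 120.5°; drift +2.7° → track 123.2°, groundspeed 109.4 kt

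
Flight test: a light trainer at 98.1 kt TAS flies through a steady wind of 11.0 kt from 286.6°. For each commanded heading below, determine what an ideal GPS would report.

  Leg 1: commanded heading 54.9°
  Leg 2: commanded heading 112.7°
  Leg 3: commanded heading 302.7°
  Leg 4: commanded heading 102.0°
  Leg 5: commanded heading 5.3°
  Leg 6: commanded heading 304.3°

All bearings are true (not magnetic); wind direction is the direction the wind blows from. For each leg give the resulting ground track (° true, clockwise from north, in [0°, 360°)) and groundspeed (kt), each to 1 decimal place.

Leg 1: heading 54.9°; drift +4.7° → track 59.6°, groundspeed 105.3 kt
Leg 2: heading 112.7°; drift -0.6° → track 112.1°, groundspeed 109.0 kt
Leg 3: heading 302.7°; drift +2.0° → track 304.7°, groundspeed 87.6 kt
Leg 4: heading 102.0°; drift +0.5° → track 102.5°, groundspeed 109.1 kt
Leg 5: heading 5.3°; drift +6.4° → track 11.7°, groundspeed 96.5 kt
Leg 6: heading 304.3°; drift +2.2° → track 306.5°, groundspeed 87.7 kt

Leg 1: track=59.6°, groundspeed=105.3 kt
Leg 2: track=112.1°, groundspeed=109.0 kt
Leg 3: track=304.7°, groundspeed=87.6 kt
Leg 4: track=102.5°, groundspeed=109.1 kt
Leg 5: track=11.7°, groundspeed=96.5 kt
Leg 6: track=306.5°, groundspeed=87.7 kt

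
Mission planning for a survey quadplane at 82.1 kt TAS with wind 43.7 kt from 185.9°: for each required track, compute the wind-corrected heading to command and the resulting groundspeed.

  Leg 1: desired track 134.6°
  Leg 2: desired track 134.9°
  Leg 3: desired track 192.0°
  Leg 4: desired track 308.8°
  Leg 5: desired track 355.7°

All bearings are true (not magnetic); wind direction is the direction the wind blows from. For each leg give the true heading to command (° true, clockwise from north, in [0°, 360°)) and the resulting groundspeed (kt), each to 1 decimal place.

Leg 1: heading=159.1°, groundspeed=47.4 kt
Leg 2: heading=159.3°, groundspeed=47.2 kt
Leg 3: heading=188.8°, groundspeed=38.5 kt
Leg 4: heading=282.3°, groundspeed=97.2 kt
Leg 5: heading=350.3°, groundspeed=124.7 kt

Leg 1: desired track 134.6°; wind correction +24.5° → command heading 159.1°, groundspeed 47.4 kt
Leg 2: desired track 134.9°; wind correction +24.4° → command heading 159.3°, groundspeed 47.2 kt
Leg 3: desired track 192.0°; wind correction -3.2° → command heading 188.8°, groundspeed 38.5 kt
Leg 4: desired track 308.8°; wind correction -26.5° → command heading 282.3°, groundspeed 97.2 kt
Leg 5: desired track 355.7°; wind correction -5.4° → command heading 350.3°, groundspeed 124.7 kt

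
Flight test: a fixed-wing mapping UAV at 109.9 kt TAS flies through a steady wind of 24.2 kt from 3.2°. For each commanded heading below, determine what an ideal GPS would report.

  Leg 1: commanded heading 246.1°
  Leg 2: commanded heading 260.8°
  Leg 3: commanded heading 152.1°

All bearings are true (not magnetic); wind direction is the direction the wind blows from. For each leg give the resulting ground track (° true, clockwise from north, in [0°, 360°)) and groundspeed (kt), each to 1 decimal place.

Leg 1: heading 246.1°; drift -10.1° → track 236.0°, groundspeed 122.8 kt
Leg 2: heading 260.8°; drift -11.6° → track 249.2°, groundspeed 117.5 kt
Leg 3: heading 152.1°; drift +5.5° → track 157.6°, groundspeed 131.2 kt

Leg 1: track=236.0°, groundspeed=122.8 kt
Leg 2: track=249.2°, groundspeed=117.5 kt
Leg 3: track=157.6°, groundspeed=131.2 kt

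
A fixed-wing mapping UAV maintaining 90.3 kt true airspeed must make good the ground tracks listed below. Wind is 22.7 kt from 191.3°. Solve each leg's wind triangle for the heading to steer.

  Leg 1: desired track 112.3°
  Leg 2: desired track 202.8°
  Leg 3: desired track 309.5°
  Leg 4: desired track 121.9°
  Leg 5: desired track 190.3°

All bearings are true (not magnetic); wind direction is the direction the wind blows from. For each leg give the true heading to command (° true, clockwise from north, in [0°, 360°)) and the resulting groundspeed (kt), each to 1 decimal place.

Leg 1: desired track 112.3°; wind correction +14.3° → command heading 126.6°, groundspeed 83.2 kt
Leg 2: desired track 202.8°; wind correction -2.9° → command heading 199.9°, groundspeed 67.9 kt
Leg 3: desired track 309.5°; wind correction -12.8° → command heading 296.7°, groundspeed 98.8 kt
Leg 4: desired track 121.9°; wind correction +13.6° → command heading 135.5°, groundspeed 79.8 kt
Leg 5: desired track 190.3°; wind correction +0.3° → command heading 190.6°, groundspeed 67.6 kt

Leg 1: heading=126.6°, groundspeed=83.2 kt
Leg 2: heading=199.9°, groundspeed=67.9 kt
Leg 3: heading=296.7°, groundspeed=98.8 kt
Leg 4: heading=135.5°, groundspeed=79.8 kt
Leg 5: heading=190.6°, groundspeed=67.6 kt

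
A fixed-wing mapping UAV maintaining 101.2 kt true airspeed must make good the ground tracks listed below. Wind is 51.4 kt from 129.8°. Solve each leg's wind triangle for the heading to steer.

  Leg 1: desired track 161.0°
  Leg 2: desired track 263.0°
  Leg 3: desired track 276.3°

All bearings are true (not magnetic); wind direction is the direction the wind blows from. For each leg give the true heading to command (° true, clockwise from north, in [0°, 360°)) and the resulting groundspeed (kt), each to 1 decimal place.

Leg 1: heading=145.7°, groundspeed=53.7 kt
Leg 2: heading=241.3°, groundspeed=129.2 kt
Leg 3: heading=260.0°, groundspeed=140.0 kt

Leg 1: desired track 161.0°; wind correction -15.3° → command heading 145.7°, groundspeed 53.7 kt
Leg 2: desired track 263.0°; wind correction -21.7° → command heading 241.3°, groundspeed 129.2 kt
Leg 3: desired track 276.3°; wind correction -16.3° → command heading 260.0°, groundspeed 140.0 kt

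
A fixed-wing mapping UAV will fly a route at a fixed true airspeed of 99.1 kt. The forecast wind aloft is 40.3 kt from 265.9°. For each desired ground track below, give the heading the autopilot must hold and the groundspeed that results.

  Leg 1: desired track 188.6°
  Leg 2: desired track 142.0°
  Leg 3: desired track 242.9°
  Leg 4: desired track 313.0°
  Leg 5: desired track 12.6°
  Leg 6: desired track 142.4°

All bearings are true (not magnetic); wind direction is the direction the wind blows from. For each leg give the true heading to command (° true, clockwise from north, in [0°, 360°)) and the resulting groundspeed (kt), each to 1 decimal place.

Leg 1: heading=212.0°, groundspeed=82.1 kt
Leg 2: heading=161.7°, groundspeed=115.8 kt
Leg 3: heading=252.0°, groundspeed=60.7 kt
Leg 4: heading=295.7°, groundspeed=67.2 kt
Leg 5: heading=349.7°, groundspeed=102.9 kt
Leg 6: heading=162.2°, groundspeed=115.5 kt

Leg 1: desired track 188.6°; wind correction +23.4° → command heading 212.0°, groundspeed 82.1 kt
Leg 2: desired track 142.0°; wind correction +19.7° → command heading 161.7°, groundspeed 115.8 kt
Leg 3: desired track 242.9°; wind correction +9.1° → command heading 252.0°, groundspeed 60.7 kt
Leg 4: desired track 313.0°; wind correction -17.3° → command heading 295.7°, groundspeed 67.2 kt
Leg 5: desired track 12.6°; wind correction -22.9° → command heading 349.7°, groundspeed 102.9 kt
Leg 6: desired track 142.4°; wind correction +19.8° → command heading 162.2°, groundspeed 115.5 kt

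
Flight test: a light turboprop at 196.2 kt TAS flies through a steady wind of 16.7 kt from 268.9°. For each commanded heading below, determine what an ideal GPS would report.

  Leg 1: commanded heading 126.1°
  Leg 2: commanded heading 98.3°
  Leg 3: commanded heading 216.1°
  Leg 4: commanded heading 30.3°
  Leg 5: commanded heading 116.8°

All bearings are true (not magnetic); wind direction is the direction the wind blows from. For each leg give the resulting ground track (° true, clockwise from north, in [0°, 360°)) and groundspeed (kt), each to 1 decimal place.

Leg 1: track=123.3°, groundspeed=209.7 kt
Leg 2: track=97.6°, groundspeed=212.7 kt
Leg 3: track=212.0°, groundspeed=186.6 kt
Leg 4: track=34.3°, groundspeed=205.4 kt
Leg 5: track=114.7°, groundspeed=211.1 kt

Leg 1: heading 126.1°; drift -2.8° → track 123.3°, groundspeed 209.7 kt
Leg 2: heading 98.3°; drift -0.7° → track 97.6°, groundspeed 212.7 kt
Leg 3: heading 216.1°; drift -4.1° → track 212.0°, groundspeed 186.6 kt
Leg 4: heading 30.3°; drift +4.0° → track 34.3°, groundspeed 205.4 kt
Leg 5: heading 116.8°; drift -2.1° → track 114.7°, groundspeed 211.1 kt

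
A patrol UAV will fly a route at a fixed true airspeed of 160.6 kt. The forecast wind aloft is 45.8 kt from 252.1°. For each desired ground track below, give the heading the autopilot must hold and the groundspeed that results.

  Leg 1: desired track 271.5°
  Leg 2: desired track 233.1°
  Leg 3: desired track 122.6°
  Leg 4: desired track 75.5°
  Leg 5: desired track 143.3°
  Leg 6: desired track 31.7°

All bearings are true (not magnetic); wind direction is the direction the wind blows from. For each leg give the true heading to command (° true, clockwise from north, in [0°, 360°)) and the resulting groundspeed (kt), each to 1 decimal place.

Leg 1: desired track 271.5°; wind correction -5.4° → command heading 266.1°, groundspeed 116.7 kt
Leg 2: desired track 233.1°; wind correction +5.3° → command heading 238.4°, groundspeed 116.6 kt
Leg 3: desired track 122.6°; wind correction +12.7° → command heading 135.3°, groundspeed 185.8 kt
Leg 4: desired track 75.5°; wind correction +1.0° → command heading 76.5°, groundspeed 206.3 kt
Leg 5: desired track 143.3°; wind correction +15.7° → command heading 159.0°, groundspeed 169.4 kt
Leg 6: desired track 31.7°; wind correction -10.7° → command heading 21.0°, groundspeed 192.7 kt

Leg 1: heading=266.1°, groundspeed=116.7 kt
Leg 2: heading=238.4°, groundspeed=116.6 kt
Leg 3: heading=135.3°, groundspeed=185.8 kt
Leg 4: heading=76.5°, groundspeed=206.3 kt
Leg 5: heading=159.0°, groundspeed=169.4 kt
Leg 6: heading=21.0°, groundspeed=192.7 kt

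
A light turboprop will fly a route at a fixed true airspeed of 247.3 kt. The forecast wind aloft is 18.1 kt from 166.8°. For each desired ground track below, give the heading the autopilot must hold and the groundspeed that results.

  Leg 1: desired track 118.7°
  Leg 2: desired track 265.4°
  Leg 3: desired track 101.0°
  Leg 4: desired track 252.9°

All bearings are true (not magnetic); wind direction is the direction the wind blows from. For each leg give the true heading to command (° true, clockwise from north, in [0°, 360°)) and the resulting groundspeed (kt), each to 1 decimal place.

Leg 1: heading=121.8°, groundspeed=234.8 kt
Leg 2: heading=261.3°, groundspeed=249.4 kt
Leg 3: heading=104.8°, groundspeed=239.3 kt
Leg 4: heading=248.7°, groundspeed=245.4 kt

Leg 1: desired track 118.7°; wind correction +3.1° → command heading 121.8°, groundspeed 234.8 kt
Leg 2: desired track 265.4°; wind correction -4.1° → command heading 261.3°, groundspeed 249.4 kt
Leg 3: desired track 101.0°; wind correction +3.8° → command heading 104.8°, groundspeed 239.3 kt
Leg 4: desired track 252.9°; wind correction -4.2° → command heading 248.7°, groundspeed 245.4 kt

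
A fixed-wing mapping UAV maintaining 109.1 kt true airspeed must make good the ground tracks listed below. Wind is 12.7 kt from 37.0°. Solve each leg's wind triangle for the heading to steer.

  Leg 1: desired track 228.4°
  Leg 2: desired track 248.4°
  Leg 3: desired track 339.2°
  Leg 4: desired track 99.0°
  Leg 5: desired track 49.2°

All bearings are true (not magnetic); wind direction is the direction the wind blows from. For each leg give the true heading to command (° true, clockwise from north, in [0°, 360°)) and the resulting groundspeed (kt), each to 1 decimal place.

Leg 1: heading=229.7°, groundspeed=121.5 kt
Leg 2: heading=251.9°, groundspeed=119.7 kt
Leg 3: heading=344.9°, groundspeed=101.8 kt
Leg 4: heading=93.1°, groundspeed=102.6 kt
Leg 5: heading=47.8°, groundspeed=96.7 kt

Leg 1: desired track 228.4°; wind correction +1.3° → command heading 229.7°, groundspeed 121.5 kt
Leg 2: desired track 248.4°; wind correction +3.5° → command heading 251.9°, groundspeed 119.7 kt
Leg 3: desired track 339.2°; wind correction +5.7° → command heading 344.9°, groundspeed 101.8 kt
Leg 4: desired track 99.0°; wind correction -5.9° → command heading 93.1°, groundspeed 102.6 kt
Leg 5: desired track 49.2°; wind correction -1.4° → command heading 47.8°, groundspeed 96.7 kt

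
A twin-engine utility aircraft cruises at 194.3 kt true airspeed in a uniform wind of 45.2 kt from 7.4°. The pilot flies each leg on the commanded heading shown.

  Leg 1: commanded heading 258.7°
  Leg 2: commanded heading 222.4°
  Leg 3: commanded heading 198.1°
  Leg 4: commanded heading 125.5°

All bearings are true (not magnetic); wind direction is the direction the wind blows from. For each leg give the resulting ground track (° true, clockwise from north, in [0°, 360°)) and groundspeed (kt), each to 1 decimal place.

Leg 1: track=247.1°, groundspeed=213.1 kt
Leg 2: track=216.0°, groundspeed=232.8 kt
Leg 3: track=196.1°, groundspeed=238.9 kt
Leg 4: track=136.0°, groundspeed=219.2 kt

Leg 1: heading 258.7°; drift -11.6° → track 247.1°, groundspeed 213.1 kt
Leg 2: heading 222.4°; drift -6.4° → track 216.0°, groundspeed 232.8 kt
Leg 3: heading 198.1°; drift -2.0° → track 196.1°, groundspeed 238.9 kt
Leg 4: heading 125.5°; drift +10.5° → track 136.0°, groundspeed 219.2 kt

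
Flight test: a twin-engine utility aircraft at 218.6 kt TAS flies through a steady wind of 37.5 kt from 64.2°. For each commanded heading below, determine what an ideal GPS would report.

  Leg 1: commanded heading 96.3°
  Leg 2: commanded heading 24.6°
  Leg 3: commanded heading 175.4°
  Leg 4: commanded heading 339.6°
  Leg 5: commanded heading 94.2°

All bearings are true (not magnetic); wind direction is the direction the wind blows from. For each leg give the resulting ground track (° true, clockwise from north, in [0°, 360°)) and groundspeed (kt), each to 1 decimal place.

Leg 1: track=102.4°, groundspeed=187.9 kt
Leg 2: track=17.4°, groundspeed=191.2 kt
Leg 3: track=184.0°, groundspeed=234.8 kt
Leg 4: track=329.8°, groundspeed=218.3 kt
Leg 5: track=100.0°, groundspeed=187.1 kt

Leg 1: heading 96.3°; drift +6.1° → track 102.4°, groundspeed 187.9 kt
Leg 2: heading 24.6°; drift -7.2° → track 17.4°, groundspeed 191.2 kt
Leg 3: heading 175.4°; drift +8.6° → track 184.0°, groundspeed 234.8 kt
Leg 4: heading 339.6°; drift -9.8° → track 329.8°, groundspeed 218.3 kt
Leg 5: heading 94.2°; drift +5.8° → track 100.0°, groundspeed 187.1 kt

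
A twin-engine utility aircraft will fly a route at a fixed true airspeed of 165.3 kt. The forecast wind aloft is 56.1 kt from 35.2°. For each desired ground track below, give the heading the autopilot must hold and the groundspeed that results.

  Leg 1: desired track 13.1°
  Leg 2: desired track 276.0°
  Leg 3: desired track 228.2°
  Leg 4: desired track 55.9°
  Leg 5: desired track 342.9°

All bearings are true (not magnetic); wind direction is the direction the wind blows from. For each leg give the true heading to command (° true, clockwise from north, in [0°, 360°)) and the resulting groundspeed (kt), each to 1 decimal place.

Leg 1: heading=20.4°, groundspeed=112.0 kt
Leg 2: heading=293.2°, groundspeed=185.2 kt
Leg 3: heading=232.6°, groundspeed=219.5 kt
Leg 4: heading=49.0°, groundspeed=111.6 kt
Leg 5: heading=358.5°, groundspeed=124.9 kt

Leg 1: desired track 13.1°; wind correction +7.3° → command heading 20.4°, groundspeed 112.0 kt
Leg 2: desired track 276.0°; wind correction +17.2° → command heading 293.2°, groundspeed 185.2 kt
Leg 3: desired track 228.2°; wind correction +4.4° → command heading 232.6°, groundspeed 219.5 kt
Leg 4: desired track 55.9°; wind correction -6.9° → command heading 49.0°, groundspeed 111.6 kt
Leg 5: desired track 342.9°; wind correction +15.6° → command heading 358.5°, groundspeed 124.9 kt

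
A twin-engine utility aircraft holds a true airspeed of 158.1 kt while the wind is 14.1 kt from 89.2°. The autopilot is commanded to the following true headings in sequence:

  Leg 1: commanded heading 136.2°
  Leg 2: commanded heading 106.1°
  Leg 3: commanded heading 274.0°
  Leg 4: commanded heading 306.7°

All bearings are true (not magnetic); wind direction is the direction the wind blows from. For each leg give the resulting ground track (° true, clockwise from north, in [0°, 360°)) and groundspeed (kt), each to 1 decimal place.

Leg 1: track=140.2°, groundspeed=148.8 kt
Leg 2: track=107.7°, groundspeed=144.7 kt
Leg 3: track=273.6°, groundspeed=172.2 kt
Leg 4: track=303.8°, groundspeed=169.5 kt

Leg 1: heading 136.2°; drift +4.0° → track 140.2°, groundspeed 148.8 kt
Leg 2: heading 106.1°; drift +1.6° → track 107.7°, groundspeed 144.7 kt
Leg 3: heading 274.0°; drift -0.4° → track 273.6°, groundspeed 172.2 kt
Leg 4: heading 306.7°; drift -2.9° → track 303.8°, groundspeed 169.5 kt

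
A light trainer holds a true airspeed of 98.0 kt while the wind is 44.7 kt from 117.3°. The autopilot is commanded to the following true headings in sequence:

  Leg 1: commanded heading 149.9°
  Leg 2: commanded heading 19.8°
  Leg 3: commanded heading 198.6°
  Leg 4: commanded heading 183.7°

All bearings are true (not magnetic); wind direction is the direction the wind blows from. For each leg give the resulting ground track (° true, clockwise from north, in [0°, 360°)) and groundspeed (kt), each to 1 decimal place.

Leg 1: track=171.7°, groundspeed=65.0 kt
Leg 2: track=356.7°, groundspeed=112.9 kt
Leg 3: track=224.4°, groundspeed=101.4 kt
Leg 4: track=210.8°, groundspeed=90.0 kt

Leg 1: heading 149.9°; drift +21.8° → track 171.7°, groundspeed 65.0 kt
Leg 2: heading 19.8°; drift -23.1° → track 356.7°, groundspeed 112.9 kt
Leg 3: heading 198.6°; drift +25.8° → track 224.4°, groundspeed 101.4 kt
Leg 4: heading 183.7°; drift +27.1° → track 210.8°, groundspeed 90.0 kt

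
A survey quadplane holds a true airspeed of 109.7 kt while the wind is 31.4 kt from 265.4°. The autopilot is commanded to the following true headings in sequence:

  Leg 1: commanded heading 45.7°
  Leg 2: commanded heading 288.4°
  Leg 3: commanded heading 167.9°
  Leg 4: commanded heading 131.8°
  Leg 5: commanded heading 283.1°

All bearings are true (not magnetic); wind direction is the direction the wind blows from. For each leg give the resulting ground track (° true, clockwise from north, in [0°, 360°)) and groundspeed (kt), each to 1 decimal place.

Leg 1: heading 45.7°; drift +8.5° → track 54.2°, groundspeed 135.4 kt
Leg 2: heading 288.4°; drift +8.6° → track 297.0°, groundspeed 81.7 kt
Leg 3: heading 167.9°; drift -15.3° → track 152.6°, groundspeed 118.0 kt
Leg 4: heading 131.8°; drift -9.8° → track 122.0°, groundspeed 133.3 kt
Leg 5: heading 283.1°; drift +6.8° → track 289.9°, groundspeed 80.4 kt

Leg 1: track=54.2°, groundspeed=135.4 kt
Leg 2: track=297.0°, groundspeed=81.7 kt
Leg 3: track=152.6°, groundspeed=118.0 kt
Leg 4: track=122.0°, groundspeed=133.3 kt
Leg 5: track=289.9°, groundspeed=80.4 kt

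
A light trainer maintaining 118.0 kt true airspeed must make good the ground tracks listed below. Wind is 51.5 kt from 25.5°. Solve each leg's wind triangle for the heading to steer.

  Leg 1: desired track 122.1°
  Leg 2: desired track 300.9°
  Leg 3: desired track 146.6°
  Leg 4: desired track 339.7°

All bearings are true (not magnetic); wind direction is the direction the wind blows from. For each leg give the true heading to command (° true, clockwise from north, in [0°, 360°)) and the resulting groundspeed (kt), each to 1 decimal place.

Leg 1: desired track 122.1°; wind correction -25.7° → command heading 96.4°, groundspeed 112.3 kt
Leg 2: desired track 300.9°; wind correction +25.8° → command heading 326.7°, groundspeed 101.4 kt
Leg 3: desired track 146.6°; wind correction -21.9° → command heading 124.7°, groundspeed 136.1 kt
Leg 4: desired track 339.7°; wind correction +18.2° → command heading 357.9°, groundspeed 76.2 kt

Leg 1: heading=96.4°, groundspeed=112.3 kt
Leg 2: heading=326.7°, groundspeed=101.4 kt
Leg 3: heading=124.7°, groundspeed=136.1 kt
Leg 4: heading=357.9°, groundspeed=76.2 kt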